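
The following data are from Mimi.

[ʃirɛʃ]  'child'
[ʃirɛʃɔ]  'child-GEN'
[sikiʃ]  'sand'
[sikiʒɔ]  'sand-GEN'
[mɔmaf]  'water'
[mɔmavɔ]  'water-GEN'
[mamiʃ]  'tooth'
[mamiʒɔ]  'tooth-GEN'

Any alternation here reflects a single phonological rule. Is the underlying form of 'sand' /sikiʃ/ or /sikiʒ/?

The root 'sand' surfaces as [sikiʃ] and [sikiʒɔ], with a stem-final [ʃ] ~ [ʒ] alternation.
But 'child' keeps [ʃ] in both environments ([ʃirɛʃ], [ʃirɛʃɔ]), so there is no rule changing /ʃ/ to [ʒ] before the GEN suffix.
So /ʒ/ is underlying, and a rule of word-final obstruent devoicing — voiced obstruents become voiceless word-finally — gives [ʃ].

/sikiʒ/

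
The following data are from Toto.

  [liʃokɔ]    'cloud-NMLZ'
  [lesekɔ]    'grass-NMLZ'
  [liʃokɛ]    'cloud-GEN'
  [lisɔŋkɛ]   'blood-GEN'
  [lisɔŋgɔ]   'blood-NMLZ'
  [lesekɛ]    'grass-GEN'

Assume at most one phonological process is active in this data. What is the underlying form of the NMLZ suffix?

The NMLZ suffix surfaces as [-gɔ] and [-kɔ], depending on the final segment of the stem.
The GEN suffix, which begins with [k], is invariant after every stem; so [k] is not altered by any rule here.
The NMLZ suffix is therefore /-gɔ/ underlyingly, with post-vocalic devoicing: voiced stops become voiceless after a vowel.

/-gɔ/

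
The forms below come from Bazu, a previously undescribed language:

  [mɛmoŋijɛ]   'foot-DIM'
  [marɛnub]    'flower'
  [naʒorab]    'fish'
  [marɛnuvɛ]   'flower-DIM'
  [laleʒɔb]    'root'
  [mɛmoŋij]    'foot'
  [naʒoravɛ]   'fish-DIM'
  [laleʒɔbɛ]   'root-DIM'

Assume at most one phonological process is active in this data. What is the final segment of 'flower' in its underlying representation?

In [marɛnuvɛ] and [marɛnub] the final segment of 'flower' alternates: [v] ~ [b].
The stem 'root' ([laleʒɔbɛ], [laleʒɔb]) shows [b] unchanged in both environments, so [b] cannot be basic with [v] derived before the DIM suffix.
So /v/ is underlying, and a rule of word-final hardening — voiced fricatives become stops word-finally — gives [b].

/v/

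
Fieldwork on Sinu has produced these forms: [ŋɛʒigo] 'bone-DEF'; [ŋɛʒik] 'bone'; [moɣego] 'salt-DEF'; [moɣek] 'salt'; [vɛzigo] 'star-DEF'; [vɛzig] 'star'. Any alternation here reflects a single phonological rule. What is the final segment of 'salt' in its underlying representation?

/k/

The stem for 'salt' ends in [g] in [moɣego] but [k] in [moɣek].
The stem 'star' ([vɛzigo], [vɛzig]) shows [g] unchanged in both environments, so [g] cannot be basic with [k] derived in isolation.
The underlying segment must be /k/; voiceless stops become voiced between vowels, yielding [g] there.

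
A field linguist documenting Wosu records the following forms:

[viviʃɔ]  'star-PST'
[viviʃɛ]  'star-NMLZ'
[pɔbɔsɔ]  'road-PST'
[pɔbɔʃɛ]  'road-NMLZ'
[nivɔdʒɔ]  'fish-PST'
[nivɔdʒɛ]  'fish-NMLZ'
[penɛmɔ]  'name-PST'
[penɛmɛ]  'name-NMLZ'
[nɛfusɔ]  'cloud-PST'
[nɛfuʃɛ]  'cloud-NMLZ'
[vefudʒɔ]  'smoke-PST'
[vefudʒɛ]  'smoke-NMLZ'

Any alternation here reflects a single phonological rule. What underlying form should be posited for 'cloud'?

/nɛfus/

The stem for 'cloud' ends in [s] in [nɛfusɔ] but [ʃ] in [nɛfuʃɛ].
But 'star' keeps [ʃ] in both environments ([viviʃɔ], [viviʃɛ]), so there is no rule changing /ʃ/ to [s] before the PST suffix.
The alternation reflects palatalization before a front vowel: /s/ becomes palato-alveolar [ʃ] before a front vowel. /s/ is underlying.
So 'cloud' = /nɛfus/.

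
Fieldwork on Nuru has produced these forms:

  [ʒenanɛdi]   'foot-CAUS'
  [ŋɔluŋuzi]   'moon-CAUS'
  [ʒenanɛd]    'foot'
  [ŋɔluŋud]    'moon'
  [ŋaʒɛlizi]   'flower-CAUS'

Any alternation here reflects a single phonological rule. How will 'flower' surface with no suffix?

[ŋaʒɛlid]

The root 'moon' surfaces as [ŋɔluŋuzi] and [ŋɔluŋud], with a stem-final [z] ~ [d] alternation.
But 'foot' keeps [d] in both environments ([ʒenanɛdi], [ʒenanɛd]), so there is no rule changing /d/ to [z] before the CAUS suffix.
So /z/ is underlying, and a rule of word-final hardening — voiced fricatives become stops word-finally — gives [d].
The one attested form of 'flower', [ŋaʒɛlizi], shows underlying /ŋaʒɛliz/. Applying the same rule word-finally gives [ŋaʒɛlid].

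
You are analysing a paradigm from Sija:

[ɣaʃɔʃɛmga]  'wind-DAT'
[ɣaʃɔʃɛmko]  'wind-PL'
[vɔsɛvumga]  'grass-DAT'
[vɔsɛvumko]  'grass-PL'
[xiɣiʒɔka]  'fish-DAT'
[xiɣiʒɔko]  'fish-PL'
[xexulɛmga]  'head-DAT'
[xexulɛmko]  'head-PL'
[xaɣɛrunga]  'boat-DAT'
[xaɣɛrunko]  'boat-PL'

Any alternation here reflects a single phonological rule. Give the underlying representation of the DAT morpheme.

/-ga/

The DAT suffix surfaces as [-ga] and [-ka], depending on the final segment of the stem.
The PL suffix, which begins with [k], is invariant after every stem; so [k] is not altered by any rule here.
So the underlying form is /-ga/, and voiced stops become voiceless after a vowel.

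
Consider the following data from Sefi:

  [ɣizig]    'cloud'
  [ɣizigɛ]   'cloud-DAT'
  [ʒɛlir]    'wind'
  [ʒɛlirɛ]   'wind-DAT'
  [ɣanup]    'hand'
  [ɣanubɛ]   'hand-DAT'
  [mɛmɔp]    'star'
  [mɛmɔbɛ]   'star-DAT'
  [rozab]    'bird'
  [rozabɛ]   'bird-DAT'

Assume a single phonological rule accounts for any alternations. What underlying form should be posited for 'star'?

/mɛmɔp/

The root 'star' surfaces as [mɛmɔp] and [mɛmɔbɛ], with a stem-final [p] ~ [b] alternation.
But 'bird' keeps [b] in both environments ([rozab], [rozabɛ]), so there is no rule changing /b/ to [p] in isolation.
The alternation reflects intervocalic voicing: voiceless stops become voiced between vowels. /p/ is underlying.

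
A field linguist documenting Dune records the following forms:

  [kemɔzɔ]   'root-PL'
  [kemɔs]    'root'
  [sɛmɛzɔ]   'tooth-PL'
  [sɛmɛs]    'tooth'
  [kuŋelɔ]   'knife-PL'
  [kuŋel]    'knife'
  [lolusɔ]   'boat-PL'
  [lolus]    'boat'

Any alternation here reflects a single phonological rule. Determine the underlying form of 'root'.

The root 'root' surfaces as [kemɔzɔ] and [kemɔs], with a stem-final [z] ~ [s] alternation.
The stem 'boat' ([lolusɔ], [lolus]) shows [s] unchanged in both environments, so [s] cannot be basic with [z] derived before the PL suffix.
Therefore /z/ is basic and [s] is derived by word-final obstruent devoicing (voiced obstruents become voiceless word-finally).
So 'root' = /kemɔz/.

/kemɔz/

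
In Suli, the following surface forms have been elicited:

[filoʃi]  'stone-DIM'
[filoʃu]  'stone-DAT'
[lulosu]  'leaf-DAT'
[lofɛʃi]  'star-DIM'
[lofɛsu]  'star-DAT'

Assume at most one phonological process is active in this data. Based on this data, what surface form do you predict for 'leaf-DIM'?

'star' shows [ʃ] ~ [s] at the end of the stem ([lofɛʃi] vs [lofɛsu]).
But 'stone' keeps [ʃ] in both environments ([filoʃi], [filoʃu]), so there is no rule changing /ʃ/ to [s] before the DAT suffix.
Therefore /s/ is basic and [ʃ] is derived by palatalization before a front vowel (/s/ becomes palato-alveolar [ʃ] before a front vowel).
From [lulosu] the stem 'leaf' is /lulos/; before a front vowel this yields [luloʃi].

[luloʃi]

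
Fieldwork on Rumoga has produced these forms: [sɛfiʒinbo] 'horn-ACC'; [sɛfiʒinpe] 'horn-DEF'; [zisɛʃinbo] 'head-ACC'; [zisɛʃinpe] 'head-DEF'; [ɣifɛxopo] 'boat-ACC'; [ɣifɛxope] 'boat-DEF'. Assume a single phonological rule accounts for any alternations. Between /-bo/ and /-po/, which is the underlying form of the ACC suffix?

The ACC suffix surfaces as [-bo] and [-po], depending on the final segment of the stem.
By contrast the DEF suffix keeps its initial [p] throughout — that segment must be underlying.
The ACC suffix is therefore /-bo/ underlyingly, with post-vocalic devoicing: voiced stops become voiceless after a vowel.

/-bo/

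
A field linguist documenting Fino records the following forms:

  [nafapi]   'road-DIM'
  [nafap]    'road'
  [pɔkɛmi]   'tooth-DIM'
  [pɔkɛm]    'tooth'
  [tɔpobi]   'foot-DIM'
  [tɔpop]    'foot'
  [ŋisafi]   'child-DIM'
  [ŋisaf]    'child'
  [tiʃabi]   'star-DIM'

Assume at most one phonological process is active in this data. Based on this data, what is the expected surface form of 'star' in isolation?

[tiʃap]

In [tɔpobi] and [tɔpop] the final segment of 'foot' alternates: [b] ~ [p].
The stem 'road' ([nafapi], [nafap]) shows [p] unchanged in both environments, so [p] cannot be basic with [b] derived before the DIM suffix.
The alternation reflects word-final obstruent devoicing: voiced obstruents become voiceless word-finally. /b/ is underlying.
The one attested form of 'star', [tiʃabi], shows underlying /tiʃab/. Applying the same rule word-finally gives [tiʃap].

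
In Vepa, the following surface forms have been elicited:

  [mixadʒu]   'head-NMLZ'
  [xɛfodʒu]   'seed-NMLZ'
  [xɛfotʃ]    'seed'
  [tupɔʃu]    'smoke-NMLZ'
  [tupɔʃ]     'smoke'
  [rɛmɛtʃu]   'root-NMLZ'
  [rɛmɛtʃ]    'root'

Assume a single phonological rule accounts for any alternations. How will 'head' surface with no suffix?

The root 'seed' surfaces as [xɛfodʒu] and [xɛfotʃ], with a stem-final [dʒ] ~ [tʃ] alternation.
Compare 'root', with invariant [tʃ] in [rɛmɛtʃu] and [rɛmɛtʃ]: an analysis with underlying /tʃ/ and a rule producing [dʒ] before the NMLZ suffix would wrongly predict alternation here too.
Therefore /dʒ/ is basic and [tʃ] is derived by word-final obstruent devoicing (voiced obstruents become voiceless word-finally).
From [mixadʒu] the stem 'head' is /mixadʒ/; word-finally this yields [mixatʃ].

[mixatʃ]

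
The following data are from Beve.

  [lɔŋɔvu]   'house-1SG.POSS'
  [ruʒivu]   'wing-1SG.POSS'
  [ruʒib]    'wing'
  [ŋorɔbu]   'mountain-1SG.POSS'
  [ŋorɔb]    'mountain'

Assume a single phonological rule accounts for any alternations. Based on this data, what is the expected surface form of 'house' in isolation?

The root 'wing' surfaces as [ruʒivu] and [ruʒib], with a stem-final [v] ~ [b] alternation.
But 'mountain' keeps [b] in both environments ([ŋorɔbu], [ŋorɔb]), so there is no rule changing /b/ to [v] before the 1SG.POSS suffix.
The alternation reflects word-final hardening: voiced fricatives become stops word-finally. /v/ is underlying.
From [lɔŋɔvu] the stem 'house' is /lɔŋɔv/; word-finally this yields [lɔŋɔb].

[lɔŋɔb]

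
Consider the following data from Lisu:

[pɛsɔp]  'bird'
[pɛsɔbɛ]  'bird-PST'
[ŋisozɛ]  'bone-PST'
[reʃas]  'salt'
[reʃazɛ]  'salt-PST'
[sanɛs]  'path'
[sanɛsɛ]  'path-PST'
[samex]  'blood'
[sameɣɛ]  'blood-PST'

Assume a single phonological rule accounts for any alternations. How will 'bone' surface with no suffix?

The stem for 'salt' ends in [s] in [reʃas] but [z] in [reʃazɛ].
But 'path' keeps [s] in both environments ([sanɛs], [sanɛsɛ]), so there is no rule changing /s/ to [z] before the PST suffix.
The underlying segment must be /z/; voiced obstruents become voiceless word-finally, yielding [s] there.
The one attested form of 'bone', [ŋisozɛ], shows underlying /ŋisoz/. Applying the same rule word-finally gives [ŋisos].

[ŋisos]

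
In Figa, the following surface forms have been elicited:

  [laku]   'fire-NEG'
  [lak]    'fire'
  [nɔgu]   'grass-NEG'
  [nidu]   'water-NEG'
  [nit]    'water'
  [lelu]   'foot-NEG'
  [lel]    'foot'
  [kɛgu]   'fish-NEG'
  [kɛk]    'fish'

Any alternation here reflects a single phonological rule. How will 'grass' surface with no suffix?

'fish' shows [g] ~ [k] at the end of the stem ([kɛgu] vs [kɛk]).
If /k/ were underlying and a rule turned it into [g] before the NEG suffix, 'fire' would also alternate; but it has [k] in both [laku] and [lak].
The underlying segment must be /g/; voiced obstruents become voiceless word-finally, yielding [k] there.
From [nɔgu] the stem 'grass' is /nɔg/; word-finally this yields [nɔk].

[nɔk]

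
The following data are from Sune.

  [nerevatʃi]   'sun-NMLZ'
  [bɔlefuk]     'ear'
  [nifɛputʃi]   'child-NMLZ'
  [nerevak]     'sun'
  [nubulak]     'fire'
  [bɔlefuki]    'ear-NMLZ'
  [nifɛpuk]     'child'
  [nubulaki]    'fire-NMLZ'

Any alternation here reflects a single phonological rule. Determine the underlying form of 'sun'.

The root 'sun' surfaces as [nerevatʃi] and [nerevak], with a stem-final [tʃ] ~ [k] alternation.
But 'ear' keeps [k] in both environments ([bɔlefuki], [bɔlefuk]), so there is no rule changing /k/ to [tʃ] before the NMLZ suffix.
The underlying segment must be /tʃ/; palato-alveolar /tʃ/ becomes [k] when no front vowel follows, yielding [k] there.
Hence 'sun' is /nerevatʃ/ underlyingly.

/nerevatʃ/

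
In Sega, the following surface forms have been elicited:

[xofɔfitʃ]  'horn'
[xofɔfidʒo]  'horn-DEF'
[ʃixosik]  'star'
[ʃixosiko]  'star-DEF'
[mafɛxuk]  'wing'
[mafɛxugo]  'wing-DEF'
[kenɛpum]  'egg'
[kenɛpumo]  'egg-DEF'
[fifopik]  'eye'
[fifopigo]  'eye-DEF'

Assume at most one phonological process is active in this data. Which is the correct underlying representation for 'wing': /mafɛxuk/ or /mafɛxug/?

/mafɛxug/

The stem for 'wing' ends in [k] in [mafɛxuk] but [g] in [mafɛxugo].
But 'star' keeps [k] in both environments ([ʃixosik], [ʃixosiko]), so there is no rule changing /k/ to [g] before the DEF suffix.
So /g/ is underlying, and a rule of word-final obstruent devoicing — voiced obstruents become voiceless word-finally — gives [k].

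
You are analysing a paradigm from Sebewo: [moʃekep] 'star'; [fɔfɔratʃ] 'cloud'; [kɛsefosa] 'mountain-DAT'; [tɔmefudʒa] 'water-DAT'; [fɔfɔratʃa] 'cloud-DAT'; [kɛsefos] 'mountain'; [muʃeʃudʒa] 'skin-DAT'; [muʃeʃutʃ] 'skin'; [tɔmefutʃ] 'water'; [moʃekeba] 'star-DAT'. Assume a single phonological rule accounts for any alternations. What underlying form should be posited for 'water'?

/tɔmefudʒ/

In [tɔmefudʒa] and [tɔmefutʃ] the final segment of 'water' alternates: [dʒ] ~ [tʃ].
The stem 'cloud' ([fɔfɔratʃa], [fɔfɔratʃ]) shows [tʃ] unchanged in both environments, so [tʃ] cannot be basic with [dʒ] derived before the DAT suffix.
So /dʒ/ is underlying, and a rule of word-final obstruent devoicing — voiced obstruents become voiceless word-finally — gives [tʃ].
The underlying form of 'water' is therefore /tɔmefudʒ/.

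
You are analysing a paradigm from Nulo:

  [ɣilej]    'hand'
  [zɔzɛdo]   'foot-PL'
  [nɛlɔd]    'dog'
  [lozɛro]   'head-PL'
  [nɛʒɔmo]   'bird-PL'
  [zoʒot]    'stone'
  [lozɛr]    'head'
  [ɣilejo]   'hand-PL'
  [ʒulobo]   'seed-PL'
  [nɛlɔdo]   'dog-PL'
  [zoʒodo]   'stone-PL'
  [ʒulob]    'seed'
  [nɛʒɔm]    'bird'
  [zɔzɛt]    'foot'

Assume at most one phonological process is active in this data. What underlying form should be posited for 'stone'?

/zoʒot/

The root 'stone' surfaces as [zoʒodo] and [zoʒot], with a stem-final [d] ~ [t] alternation.
If /d/ were underlying and a rule turned it into [t] in isolation, 'dog' would also alternate; but it has [d] in both [nɛlɔdo] and [nɛlɔd].
The underlying segment must be /t/; voiceless stops become voiced between vowels, yielding [d] there.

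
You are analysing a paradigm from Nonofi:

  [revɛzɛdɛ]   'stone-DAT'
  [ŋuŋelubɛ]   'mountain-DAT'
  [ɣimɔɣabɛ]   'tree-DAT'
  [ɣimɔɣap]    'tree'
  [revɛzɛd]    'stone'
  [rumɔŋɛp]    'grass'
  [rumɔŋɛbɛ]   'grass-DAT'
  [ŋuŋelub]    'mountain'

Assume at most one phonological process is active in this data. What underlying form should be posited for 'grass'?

The stem for 'grass' ends in [b] in [rumɔŋɛbɛ] but [p] in [rumɔŋɛp].
The stem 'mountain' ([ŋuŋelubɛ], [ŋuŋelub]) shows [b] unchanged in both environments, so [b] cannot be basic with [p] derived in isolation.
Therefore /p/ is basic and [b] is derived by intervocalic voicing (voiceless stops become voiced between vowels).

/rumɔŋɛp/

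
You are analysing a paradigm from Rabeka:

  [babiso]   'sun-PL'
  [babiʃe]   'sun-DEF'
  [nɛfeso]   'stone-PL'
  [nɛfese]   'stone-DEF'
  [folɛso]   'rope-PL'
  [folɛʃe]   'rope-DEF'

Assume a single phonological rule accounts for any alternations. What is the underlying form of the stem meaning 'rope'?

The root 'rope' surfaces as [folɛso] and [folɛʃe], with a stem-final [s] ~ [ʃ] alternation.
But 'stone' keeps [s] in both environments ([nɛfeso], [nɛfese]), so there is no rule changing /s/ to [ʃ] before the DEF suffix.
The underlying segment must be /ʃ/; palato-alveolar /ʃ/ becomes [s] when no front vowel follows, yielding [s] there.
The underlying form of 'rope' is therefore /folɛʃ/.

/folɛʃ/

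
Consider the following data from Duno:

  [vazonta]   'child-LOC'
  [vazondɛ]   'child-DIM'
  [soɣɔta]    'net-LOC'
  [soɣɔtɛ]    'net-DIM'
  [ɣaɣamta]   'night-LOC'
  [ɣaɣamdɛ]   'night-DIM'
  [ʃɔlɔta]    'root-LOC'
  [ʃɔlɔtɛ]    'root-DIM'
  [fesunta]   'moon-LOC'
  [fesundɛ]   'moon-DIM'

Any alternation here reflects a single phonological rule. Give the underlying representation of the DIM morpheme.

/-dɛ/

The DIM suffix surfaces as [-dɛ] and [-tɛ], depending on the final segment of the stem.
The LOC suffix, which begins with [t], is invariant after every stem; so [t] is not altered by any rule here.
So the underlying form is /-dɛ/, and voiced stops become voiceless after a vowel.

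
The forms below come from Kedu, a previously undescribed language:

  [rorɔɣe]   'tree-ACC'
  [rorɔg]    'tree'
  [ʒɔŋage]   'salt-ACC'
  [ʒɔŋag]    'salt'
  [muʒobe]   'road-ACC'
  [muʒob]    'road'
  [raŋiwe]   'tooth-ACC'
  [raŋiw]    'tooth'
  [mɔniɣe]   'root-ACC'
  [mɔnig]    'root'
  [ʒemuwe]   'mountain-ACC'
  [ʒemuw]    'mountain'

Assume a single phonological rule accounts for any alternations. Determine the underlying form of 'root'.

/mɔniɣ/

The stem for 'root' ends in [ɣ] in [mɔniɣe] but [g] in [mɔnig].
Compare 'salt', with invariant [g] in [ʒɔŋage] and [ʒɔŋag]: an analysis with underlying /g/ and a rule producing [ɣ] before the ACC suffix would wrongly predict alternation here too.
Therefore /ɣ/ is basic and [g] is derived by word-final hardening (voiced fricatives become stops word-finally).
So 'root' = /mɔniɣ/.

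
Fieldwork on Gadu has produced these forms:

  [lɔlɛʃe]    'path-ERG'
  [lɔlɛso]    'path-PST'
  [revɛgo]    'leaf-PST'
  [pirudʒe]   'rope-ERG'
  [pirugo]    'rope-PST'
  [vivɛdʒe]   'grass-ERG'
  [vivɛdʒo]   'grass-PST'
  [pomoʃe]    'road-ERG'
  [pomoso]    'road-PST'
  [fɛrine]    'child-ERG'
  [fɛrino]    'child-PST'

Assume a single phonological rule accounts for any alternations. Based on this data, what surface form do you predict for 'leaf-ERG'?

The root 'rope' surfaces as [pirudʒe] and [pirugo], with a stem-final [dʒ] ~ [g] alternation.
But 'grass' keeps [dʒ] in both environments ([vivɛdʒe], [vivɛdʒo]), so there is no rule changing /dʒ/ to [g] before the PST suffix.
The alternation reflects palatalization before a front vowel: /g/ and /s/ become palato-alveolar [dʒ] and [ʃ] before a front vowel. /g/ is underlying.
From [revɛgo] the stem 'leaf' is /revɛg/; before a front vowel this yields [revɛdʒe].

[revɛdʒe]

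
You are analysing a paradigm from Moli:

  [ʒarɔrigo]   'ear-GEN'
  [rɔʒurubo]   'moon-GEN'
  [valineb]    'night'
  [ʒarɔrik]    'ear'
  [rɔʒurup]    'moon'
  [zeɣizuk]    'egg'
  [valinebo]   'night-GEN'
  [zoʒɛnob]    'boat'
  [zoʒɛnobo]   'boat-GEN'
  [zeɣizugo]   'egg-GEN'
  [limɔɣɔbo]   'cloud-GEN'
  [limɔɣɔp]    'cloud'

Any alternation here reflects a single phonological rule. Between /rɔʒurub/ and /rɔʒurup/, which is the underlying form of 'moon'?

The stem for 'moon' ends in [p] in [rɔʒurup] but [b] in [rɔʒurubo].
The stem 'boat' ([zoʒɛnob], [zoʒɛnobo]) shows [b] unchanged in both environments, so [b] cannot be basic with [p] derived in isolation.
Therefore /p/ is basic and [b] is derived by intervocalic voicing (voiceless stops become voiced between vowels).

/rɔʒurup/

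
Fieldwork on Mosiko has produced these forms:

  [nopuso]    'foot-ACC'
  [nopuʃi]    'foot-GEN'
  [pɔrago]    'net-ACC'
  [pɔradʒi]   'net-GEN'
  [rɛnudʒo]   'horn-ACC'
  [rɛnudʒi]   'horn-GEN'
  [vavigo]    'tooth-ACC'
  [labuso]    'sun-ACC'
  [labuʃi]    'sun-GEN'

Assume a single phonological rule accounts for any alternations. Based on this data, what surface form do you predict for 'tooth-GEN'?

[vavidʒi]

The stem for 'net' ends in [g] in [pɔrago] but [dʒ] in [pɔradʒi].
But 'horn' keeps [dʒ] in both environments ([rɛnudʒo], [rɛnudʒi]), so there is no rule changing /dʒ/ to [g] before the ACC suffix.
The alternation reflects palatalization before a front vowel: /g/ and /s/ become palato-alveolar [dʒ] and [ʃ] before a front vowel. /g/ is underlying.
The one attested form of 'tooth', [vavigo], shows underlying /vavig/. Applying the same rule before a front vowel gives [vavidʒi].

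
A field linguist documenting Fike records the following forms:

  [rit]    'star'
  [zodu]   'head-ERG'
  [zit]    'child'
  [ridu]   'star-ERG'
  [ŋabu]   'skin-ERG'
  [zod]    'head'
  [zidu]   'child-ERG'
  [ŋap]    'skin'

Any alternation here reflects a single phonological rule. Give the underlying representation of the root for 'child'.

'child' shows [t] ~ [d] at the end of the stem ([zit] vs [zidu]).
Compare 'head', with invariant [d] in [zod] and [zodu]: an analysis with underlying /d/ and a rule producing [t] in isolation would wrongly predict alternation here too.
The alternation reflects intervocalic voicing: voiceless stops become voiced between vowels. /t/ is underlying.
The underlying form of 'child' is therefore /zit/.

/zit/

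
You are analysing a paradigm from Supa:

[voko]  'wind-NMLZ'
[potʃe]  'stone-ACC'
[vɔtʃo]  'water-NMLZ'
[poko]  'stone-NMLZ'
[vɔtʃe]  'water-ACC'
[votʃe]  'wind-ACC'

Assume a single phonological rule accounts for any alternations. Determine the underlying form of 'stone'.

'stone' shows [k] ~ [tʃ] at the end of the stem ([poko] vs [potʃe]).
But 'water' keeps [tʃ] in both environments ([vɔtʃo], [vɔtʃe]), so there is no rule changing /tʃ/ to [k] before the NMLZ suffix.
The alternation reflects palatalization before a front vowel: /k/ becomes palato-alveolar [tʃ] before a front vowel. /k/ is underlying.
Hence 'stone' is /pok/ underlyingly.

/pok/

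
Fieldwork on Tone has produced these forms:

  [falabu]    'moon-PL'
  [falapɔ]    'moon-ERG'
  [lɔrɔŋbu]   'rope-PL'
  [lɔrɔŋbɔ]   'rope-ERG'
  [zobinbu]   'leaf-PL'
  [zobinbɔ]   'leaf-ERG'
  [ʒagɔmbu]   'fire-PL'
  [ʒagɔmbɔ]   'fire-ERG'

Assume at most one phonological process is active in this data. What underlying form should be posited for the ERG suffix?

The ERG morpheme has two allomorphs, [-bɔ] and [-pɔ].
By contrast the PL suffix keeps its initial [b] throughout — that segment must be underlying.
So the underlying form is /-pɔ/, and voiceless stops become voiced after a nasal.

/-pɔ/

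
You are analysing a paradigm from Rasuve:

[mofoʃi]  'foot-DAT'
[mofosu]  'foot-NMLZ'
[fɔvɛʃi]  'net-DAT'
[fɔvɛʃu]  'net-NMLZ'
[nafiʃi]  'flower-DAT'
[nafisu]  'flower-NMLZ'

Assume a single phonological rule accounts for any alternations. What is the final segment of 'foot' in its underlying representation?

'foot' shows [ʃ] ~ [s] at the end of the stem ([mofoʃi] vs [mofosu]).
But 'net' keeps [ʃ] in both environments ([fɔvɛʃi], [fɔvɛʃu]), so there is no rule changing /ʃ/ to [s] before the NMLZ suffix.
Therefore /s/ is basic and [ʃ] is derived by palatalization before a front vowel (/s/ becomes palato-alveolar [ʃ] before a front vowel).

/s/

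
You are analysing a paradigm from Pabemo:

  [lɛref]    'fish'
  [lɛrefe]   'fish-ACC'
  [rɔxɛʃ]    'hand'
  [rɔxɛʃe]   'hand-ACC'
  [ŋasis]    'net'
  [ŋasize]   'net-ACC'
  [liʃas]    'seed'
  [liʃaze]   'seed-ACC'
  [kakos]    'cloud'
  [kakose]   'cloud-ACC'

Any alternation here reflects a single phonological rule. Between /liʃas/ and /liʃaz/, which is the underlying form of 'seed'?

/liʃaz/

The root 'seed' surfaces as [liʃas] and [liʃaze], with a stem-final [s] ~ [z] alternation.
But 'cloud' keeps [s] in both environments ([kakos], [kakose]), so there is no rule changing /s/ to [z] before the ACC suffix.
Therefore /z/ is basic and [s] is derived by word-final obstruent devoicing (voiced obstruents become voiceless word-finally).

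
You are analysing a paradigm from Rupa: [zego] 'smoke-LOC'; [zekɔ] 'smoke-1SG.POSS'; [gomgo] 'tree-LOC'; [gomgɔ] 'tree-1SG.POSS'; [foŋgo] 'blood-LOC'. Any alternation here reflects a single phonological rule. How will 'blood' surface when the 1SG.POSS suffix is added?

[foŋgɔ]

The 1SG.POSS morpheme has two allomorphs, [-gɔ] and [-kɔ].
By contrast the LOC suffix keeps its initial [g] throughout — that segment must be underlying.
So the underlying form is /-kɔ/, and voiceless stops become voiced after a nasal.
After 'blood', which ends in a nasal, the suffix surfaces as [-gɔ], giving [foŋgɔ].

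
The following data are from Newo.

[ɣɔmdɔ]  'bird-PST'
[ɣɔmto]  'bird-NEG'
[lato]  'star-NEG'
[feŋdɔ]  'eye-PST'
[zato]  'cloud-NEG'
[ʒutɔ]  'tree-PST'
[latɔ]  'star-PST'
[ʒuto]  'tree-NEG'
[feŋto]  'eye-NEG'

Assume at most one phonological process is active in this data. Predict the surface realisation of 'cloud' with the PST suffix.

[zatɔ]

The PST suffix surfaces as [-dɔ] and [-tɔ], depending on the final segment of the stem.
By contrast the NEG suffix keeps its initial [t] throughout — that segment must be underlying.
So the underlying form is /-dɔ/, and voiced stops become voiceless after a vowel.
After 'cloud', which ends in a vowel, the suffix surfaces as [-tɔ], giving [zatɔ].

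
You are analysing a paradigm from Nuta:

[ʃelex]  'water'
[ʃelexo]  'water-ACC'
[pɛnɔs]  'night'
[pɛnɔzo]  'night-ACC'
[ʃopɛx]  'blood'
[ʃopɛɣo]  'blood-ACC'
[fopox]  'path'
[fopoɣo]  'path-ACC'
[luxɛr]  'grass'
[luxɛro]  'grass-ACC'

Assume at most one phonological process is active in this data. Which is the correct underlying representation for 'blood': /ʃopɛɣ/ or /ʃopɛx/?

The stem for 'blood' ends in [x] in [ʃopɛx] but [ɣ] in [ʃopɛɣo].
The stem 'water' ([ʃelex], [ʃelexo]) shows [x] unchanged in both environments, so [x] cannot be basic with [ɣ] derived before the ACC suffix.
The alternation reflects word-final obstruent devoicing: voiced obstruents become voiceless word-finally. /ɣ/ is underlying.

/ʃopɛɣ/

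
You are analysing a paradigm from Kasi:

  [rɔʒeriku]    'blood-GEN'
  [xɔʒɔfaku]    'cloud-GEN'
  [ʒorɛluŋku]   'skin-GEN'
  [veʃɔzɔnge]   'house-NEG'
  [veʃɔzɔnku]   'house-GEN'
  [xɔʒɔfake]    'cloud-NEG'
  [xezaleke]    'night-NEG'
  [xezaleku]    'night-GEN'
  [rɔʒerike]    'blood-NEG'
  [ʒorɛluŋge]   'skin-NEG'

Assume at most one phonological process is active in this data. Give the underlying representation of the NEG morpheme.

The NEG morpheme has two allomorphs, [-ge] and [-ke].
By contrast the GEN suffix keeps its initial [k] throughout — that segment must be underlying.
So the underlying form is /-ge/, and voiced stops become voiceless after a vowel.

/-ge/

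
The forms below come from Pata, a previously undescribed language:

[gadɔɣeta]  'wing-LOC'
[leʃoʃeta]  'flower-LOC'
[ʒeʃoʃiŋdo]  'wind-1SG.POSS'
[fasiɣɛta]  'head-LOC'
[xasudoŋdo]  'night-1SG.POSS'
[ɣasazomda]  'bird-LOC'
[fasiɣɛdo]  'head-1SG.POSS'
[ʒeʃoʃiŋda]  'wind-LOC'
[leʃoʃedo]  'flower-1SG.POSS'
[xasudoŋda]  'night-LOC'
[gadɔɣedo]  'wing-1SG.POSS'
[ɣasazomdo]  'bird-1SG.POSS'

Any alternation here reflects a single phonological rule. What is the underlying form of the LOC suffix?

/-ta/

The LOC suffix surfaces as [-da] and [-ta], depending on the final segment of the stem.
The 1SG.POSS suffix, which begins with [d], is invariant after every stem; so [d] is not altered by any rule here.
The LOC suffix is therefore /-ta/ underlyingly, with post-nasal voicing: voiceless stops become voiced after a nasal.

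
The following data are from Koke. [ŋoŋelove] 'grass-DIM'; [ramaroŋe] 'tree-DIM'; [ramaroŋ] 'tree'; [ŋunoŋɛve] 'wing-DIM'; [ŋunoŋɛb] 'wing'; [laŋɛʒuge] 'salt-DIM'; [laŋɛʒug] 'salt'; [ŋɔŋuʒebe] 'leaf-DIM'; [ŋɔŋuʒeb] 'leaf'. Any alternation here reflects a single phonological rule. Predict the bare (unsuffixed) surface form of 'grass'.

[ŋoŋelob]

'wing' shows [v] ~ [b] at the end of the stem ([ŋunoŋɛve] vs [ŋunoŋɛb]).
The stem 'leaf' ([ŋɔŋuʒebe], [ŋɔŋuʒeb]) shows [b] unchanged in both environments, so [b] cannot be basic with [v] derived before the DIM suffix.
The alternation reflects word-final hardening: voiced fricatives become stops word-finally. /v/ is underlying.
From [ŋoŋelove] the stem 'grass' is /ŋoŋelov/; word-finally this yields [ŋoŋelob].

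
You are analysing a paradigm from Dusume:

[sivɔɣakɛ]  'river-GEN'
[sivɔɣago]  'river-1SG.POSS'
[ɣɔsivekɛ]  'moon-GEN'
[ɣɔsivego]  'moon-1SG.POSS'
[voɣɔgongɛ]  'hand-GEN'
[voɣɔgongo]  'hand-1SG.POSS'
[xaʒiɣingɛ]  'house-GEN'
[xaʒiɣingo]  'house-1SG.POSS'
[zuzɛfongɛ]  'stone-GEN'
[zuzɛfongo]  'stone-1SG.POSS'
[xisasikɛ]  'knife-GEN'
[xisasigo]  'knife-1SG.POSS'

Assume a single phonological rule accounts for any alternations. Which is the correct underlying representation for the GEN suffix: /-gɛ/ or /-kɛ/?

The GEN suffix surfaces as [-gɛ] and [-kɛ], depending on the final segment of the stem.
The 1SG.POSS suffix, which begins with [g], is invariant after every stem; so [g] is not altered by any rule here.
So the underlying form is /-kɛ/, and voiceless stops become voiced after a nasal.

/-kɛ/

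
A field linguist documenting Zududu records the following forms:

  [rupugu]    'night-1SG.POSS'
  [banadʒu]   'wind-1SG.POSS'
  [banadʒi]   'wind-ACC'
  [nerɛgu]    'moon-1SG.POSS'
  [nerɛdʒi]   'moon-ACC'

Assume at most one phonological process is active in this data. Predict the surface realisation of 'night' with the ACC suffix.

[rupudʒi]

In [nerɛgu] and [nerɛdʒi] the final segment of 'moon' alternates: [g] ~ [dʒ].
The stem 'wind' ([banadʒu], [banadʒi]) shows [dʒ] unchanged in both environments, so [dʒ] cannot be basic with [g] derived before the 1SG.POSS suffix.
So /g/ is underlying, and a rule of palatalization before a front vowel — /g/ becomes palato-alveolar [dʒ] before a front vowel — gives [dʒ].
The one attested form of 'night', [rupugu], shows underlying /rupug/. Applying the same rule before a front vowel gives [rupudʒi].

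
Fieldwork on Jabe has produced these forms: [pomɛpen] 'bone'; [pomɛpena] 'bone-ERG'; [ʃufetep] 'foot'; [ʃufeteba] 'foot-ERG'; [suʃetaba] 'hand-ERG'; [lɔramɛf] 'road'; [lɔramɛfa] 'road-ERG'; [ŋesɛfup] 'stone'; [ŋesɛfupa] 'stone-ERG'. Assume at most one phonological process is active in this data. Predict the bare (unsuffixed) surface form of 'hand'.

[suʃetap]

In [ʃufetep] and [ʃufeteba] the final segment of 'foot' alternates: [p] ~ [b].
Compare 'stone', with invariant [p] in [ŋesɛfup] and [ŋesɛfupa]: an analysis with underlying /p/ and a rule producing [b] before the ERG suffix would wrongly predict alternation here too.
Therefore /b/ is basic and [p] is derived by word-final obstruent devoicing (voiced obstruents become voiceless word-finally).
From [suʃetaba] the stem 'hand' is /suʃetab/; word-finally this yields [suʃetap].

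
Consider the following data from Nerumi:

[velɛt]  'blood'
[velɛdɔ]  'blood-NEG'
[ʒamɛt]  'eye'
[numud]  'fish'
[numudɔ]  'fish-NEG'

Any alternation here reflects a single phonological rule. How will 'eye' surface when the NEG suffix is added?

[ʒamɛdɔ]

The stem for 'blood' ends in [t] in [velɛt] but [d] in [velɛdɔ].
But 'fish' keeps [d] in both environments ([numud], [numudɔ]), so there is no rule changing /d/ to [t] in isolation.
Therefore /t/ is basic and [d] is derived by intervocalic voicing (voiceless stops become voiced between vowels).
From [ʒamɛt] the stem 'eye' is /ʒamɛt/; between vowels this yields [ʒamɛdɔ].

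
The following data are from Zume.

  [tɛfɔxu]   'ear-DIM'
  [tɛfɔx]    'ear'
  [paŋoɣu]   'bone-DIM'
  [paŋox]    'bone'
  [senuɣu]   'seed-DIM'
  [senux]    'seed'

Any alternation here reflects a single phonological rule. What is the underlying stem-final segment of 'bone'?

/ɣ/

In [paŋoɣu] and [paŋox] the final segment of 'bone' alternates: [ɣ] ~ [x].
The stem 'ear' ([tɛfɔxu], [tɛfɔx]) shows [x] unchanged in both environments, so [x] cannot be basic with [ɣ] derived before the DIM suffix.
The alternation reflects word-final obstruent devoicing: voiced obstruents become voiceless word-finally. /ɣ/ is underlying.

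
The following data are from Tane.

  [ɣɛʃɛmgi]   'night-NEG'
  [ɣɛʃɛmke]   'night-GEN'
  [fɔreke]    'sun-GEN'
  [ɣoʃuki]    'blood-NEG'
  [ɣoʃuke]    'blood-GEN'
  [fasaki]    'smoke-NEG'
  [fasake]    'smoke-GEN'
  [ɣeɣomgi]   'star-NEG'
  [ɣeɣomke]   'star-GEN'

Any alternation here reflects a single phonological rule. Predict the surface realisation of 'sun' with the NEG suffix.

[fɔreki]

The NEG suffix surfaces as [-gi] and [-ki], depending on the final segment of the stem.
The GEN suffix, which begins with [k], is invariant after every stem; so [k] is not altered by any rule here.
So the underlying form is /-gi/, and voiced stops become voiceless after a vowel.
After 'sun', which ends in a vowel, the suffix surfaces as [-ki], giving [fɔreki].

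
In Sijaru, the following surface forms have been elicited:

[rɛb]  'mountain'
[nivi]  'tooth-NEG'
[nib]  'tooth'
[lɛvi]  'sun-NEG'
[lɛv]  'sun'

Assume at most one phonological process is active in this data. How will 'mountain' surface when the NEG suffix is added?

In [nivi] and [nib] the final segment of 'tooth' alternates: [v] ~ [b].
The stem 'sun' ([lɛvi], [lɛv]) shows [v] unchanged in both environments, so [v] cannot be basic with [b] derived in isolation.
The alternation reflects intervocalic spirantization: voiced stops become fricatives between vowels. /b/ is underlying.
The one attested form of 'mountain', [rɛb], shows underlying /rɛb/. Applying the same rule between vowels gives [rɛvi].

[rɛvi]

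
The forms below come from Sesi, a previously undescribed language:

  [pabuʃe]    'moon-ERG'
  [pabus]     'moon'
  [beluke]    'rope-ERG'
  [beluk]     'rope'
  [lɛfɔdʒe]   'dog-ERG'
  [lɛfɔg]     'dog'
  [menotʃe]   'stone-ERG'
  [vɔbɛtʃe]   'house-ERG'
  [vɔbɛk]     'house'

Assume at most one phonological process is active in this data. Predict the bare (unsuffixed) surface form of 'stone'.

[menok]

The stem for 'house' ends in [tʃ] in [vɔbɛtʃe] but [k] in [vɔbɛk].
Compare 'rope', with invariant [k] in [beluke] and [beluk]: an analysis with underlying /k/ and a rule producing [tʃ] before the ERG suffix would wrongly predict alternation here too.
So /tʃ/ is underlying, and a rule of depalatalization — palato-alveolar /tʃ/, /dʒ/ and /ʃ/ become [k], [g] and [s] when no front vowel follows — gives [k].
The one attested form of 'stone', [menotʃe], shows underlying /menotʃ/. Applying the same rule when no front vowel follows gives [menok].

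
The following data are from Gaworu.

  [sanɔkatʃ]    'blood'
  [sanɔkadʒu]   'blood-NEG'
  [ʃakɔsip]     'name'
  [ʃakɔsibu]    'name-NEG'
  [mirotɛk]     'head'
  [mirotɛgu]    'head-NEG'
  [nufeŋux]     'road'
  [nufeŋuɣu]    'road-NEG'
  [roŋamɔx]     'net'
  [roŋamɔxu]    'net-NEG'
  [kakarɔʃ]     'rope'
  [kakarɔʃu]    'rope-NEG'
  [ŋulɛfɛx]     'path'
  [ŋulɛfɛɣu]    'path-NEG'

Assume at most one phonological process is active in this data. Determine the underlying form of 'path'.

/ŋulɛfɛɣ/

In [ŋulɛfɛx] and [ŋulɛfɛɣu] the final segment of 'path' alternates: [x] ~ [ɣ].
But 'net' keeps [x] in both environments ([roŋamɔx], [roŋamɔxu]), so there is no rule changing /x/ to [ɣ] before the NEG suffix.
Therefore /ɣ/ is basic and [x] is derived by word-final obstruent devoicing (voiced obstruents become voiceless word-finally).
Hence 'path' is /ŋulɛfɛɣ/ underlyingly.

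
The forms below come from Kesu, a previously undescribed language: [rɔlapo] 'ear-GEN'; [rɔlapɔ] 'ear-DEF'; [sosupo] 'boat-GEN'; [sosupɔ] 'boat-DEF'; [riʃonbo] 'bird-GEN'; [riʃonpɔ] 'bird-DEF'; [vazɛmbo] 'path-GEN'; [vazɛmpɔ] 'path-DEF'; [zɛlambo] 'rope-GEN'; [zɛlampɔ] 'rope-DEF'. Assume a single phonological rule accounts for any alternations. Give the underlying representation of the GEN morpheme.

The GEN morpheme has two allomorphs, [-bo] and [-po].
By contrast the DEF suffix keeps its initial [p] throughout — that segment must be underlying.
So the underlying form is /-bo/, and voiced stops become voiceless after a vowel.

/-bo/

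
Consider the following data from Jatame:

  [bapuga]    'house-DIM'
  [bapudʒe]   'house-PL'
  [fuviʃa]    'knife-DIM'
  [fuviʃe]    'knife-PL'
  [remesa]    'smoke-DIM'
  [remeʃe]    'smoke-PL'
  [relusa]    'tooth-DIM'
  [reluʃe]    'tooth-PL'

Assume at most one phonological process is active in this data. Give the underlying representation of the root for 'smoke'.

The stem for 'smoke' ends in [s] in [remesa] but [ʃ] in [remeʃe].
The stem 'knife' ([fuviʃa], [fuviʃe]) shows [ʃ] unchanged in both environments, so [ʃ] cannot be basic with [s] derived before the DIM suffix.
So /s/ is underlying, and a rule of palatalization before a front vowel — /g/ and /s/ become palato-alveolar [dʒ] and [ʃ] before a front vowel — gives [ʃ].
Hence 'smoke' is /remes/ underlyingly.

/remes/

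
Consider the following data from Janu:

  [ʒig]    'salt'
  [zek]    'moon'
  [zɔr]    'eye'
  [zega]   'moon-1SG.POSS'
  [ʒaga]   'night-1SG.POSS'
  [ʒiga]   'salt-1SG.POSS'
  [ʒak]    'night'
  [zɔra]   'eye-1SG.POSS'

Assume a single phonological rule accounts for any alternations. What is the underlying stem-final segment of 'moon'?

/k/

The stem for 'moon' ends in [g] in [zega] but [k] in [zek].
But 'salt' keeps [g] in both environments ([ʒiga], [ʒig]), so there is no rule changing /g/ to [k] in isolation.
So /k/ is underlying, and a rule of intervocalic voicing — voiceless stops become voiced between vowels — gives [g].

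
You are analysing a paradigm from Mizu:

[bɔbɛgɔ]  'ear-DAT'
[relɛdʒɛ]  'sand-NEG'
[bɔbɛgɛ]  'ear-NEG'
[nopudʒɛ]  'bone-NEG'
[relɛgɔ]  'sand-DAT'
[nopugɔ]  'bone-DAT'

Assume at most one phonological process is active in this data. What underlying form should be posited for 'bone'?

The stem for 'bone' ends in [g] in [nopugɔ] but [dʒ] in [nopudʒɛ].
Compare 'ear', with invariant [g] in [bɔbɛgɔ] and [bɔbɛgɛ]: an analysis with underlying /g/ and a rule producing [dʒ] before the NEG suffix would wrongly predict alternation here too.
The underlying segment must be /dʒ/; palato-alveolar /dʒ/ becomes [g] when no front vowel follows, yielding [g] there.

/nopudʒ/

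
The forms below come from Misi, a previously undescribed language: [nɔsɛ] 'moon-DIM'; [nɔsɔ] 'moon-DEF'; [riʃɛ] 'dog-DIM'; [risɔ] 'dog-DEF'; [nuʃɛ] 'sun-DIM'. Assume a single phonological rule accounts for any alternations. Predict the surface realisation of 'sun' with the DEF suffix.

In [riʃɛ] and [risɔ] the final segment of 'dog' alternates: [ʃ] ~ [s].
Compare 'moon', with invariant [s] in [nɔsɛ] and [nɔsɔ]: an analysis with underlying /s/ and a rule producing [ʃ] before the DIM suffix would wrongly predict alternation here too.
The alternation reflects depalatalization: palato-alveolar /ʃ/ becomes [s] when no front vowel follows. /ʃ/ is underlying.
From [nuʃɛ] the stem 'sun' is /nuʃ/; when no front vowel follows this yields [nusɔ].

[nusɔ]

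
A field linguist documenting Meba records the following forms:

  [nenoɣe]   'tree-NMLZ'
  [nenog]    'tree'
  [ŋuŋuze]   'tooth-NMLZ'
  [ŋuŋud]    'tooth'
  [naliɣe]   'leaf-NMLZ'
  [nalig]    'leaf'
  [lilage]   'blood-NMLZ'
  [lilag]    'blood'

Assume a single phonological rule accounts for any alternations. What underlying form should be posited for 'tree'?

The root 'tree' surfaces as [nenoɣe] and [nenog], with a stem-final [ɣ] ~ [g] alternation.
But 'blood' keeps [g] in both environments ([lilage], [lilag]), so there is no rule changing /g/ to [ɣ] before the NMLZ suffix.
The underlying segment must be /ɣ/; voiced fricatives become stops word-finally, yielding [g] there.
Hence 'tree' is /nenoɣ/ underlyingly.

/nenoɣ/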